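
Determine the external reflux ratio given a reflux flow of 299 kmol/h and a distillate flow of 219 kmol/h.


Reflux ratio definition: R = L / D (liquid returned / distillate withdrawn)
L = 299 kmol/h, D = 219 kmol/h
R = 299 / 219 = 1.365

1.365


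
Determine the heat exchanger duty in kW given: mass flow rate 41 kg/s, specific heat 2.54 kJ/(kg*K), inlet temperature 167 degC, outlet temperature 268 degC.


Q = m_dot * cp * delta_T
delta_T = 268 - 167 = 101 K
Q = 41 * 2.54 * 101
= 104.14 * 101
= 10518.14 kW

10518.14 kW


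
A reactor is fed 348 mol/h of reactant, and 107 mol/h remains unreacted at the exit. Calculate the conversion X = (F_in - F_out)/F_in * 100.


X = (F_in - F_out) / F_in * 100
Moles reacted = 348 - 107 = 241
X = 241 / 348 * 100
= 0.6925 * 100
= 69.25 %

69.25 %


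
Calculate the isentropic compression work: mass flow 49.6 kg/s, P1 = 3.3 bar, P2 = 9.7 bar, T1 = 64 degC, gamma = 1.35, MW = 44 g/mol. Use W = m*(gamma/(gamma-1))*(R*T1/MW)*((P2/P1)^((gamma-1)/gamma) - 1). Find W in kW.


Isentropic work: W = m*(gamma/(gamma-1))*(R*T1/MW)*((P2/P1)^((gamma-1)/gamma) - 1)
T1 = 64 + 273.15 = 337.15 K
Pressure ratio = 9.7 / 3.3 = 2.93939
Exponent = (1.35 - 1)/1.35 = 0.259259
(P2/P1)^exp - 1 = 2.93939^0.259259 - 1 = 0.322513
W = 49.6 * 1.35 / 0.35 * 8.314 * 337.15 / 44 * 0.322513 = 3931

3931 kW


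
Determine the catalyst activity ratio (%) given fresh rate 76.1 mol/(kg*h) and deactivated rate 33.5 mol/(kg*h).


Activity (%) = (rate_used / rate_fresh) * 100
rate_used = 33.5, rate_fresh = 76.1
= (33.5 / 76.1) * 100
= 0.4402 * 100 = 44.02

44.02 %


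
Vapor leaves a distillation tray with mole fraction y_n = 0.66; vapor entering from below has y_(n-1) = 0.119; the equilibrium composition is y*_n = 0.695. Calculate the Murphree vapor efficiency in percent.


Murphree vapor efficiency: EMV = (y_n - y_(n-1)) / (y*_n - y_(n-1)) * 100
EMV = (0.66 - 0.119) / (0.695 - 0.119) * 100 = 0.541 / 0.576 * 100 = 93.92

93.92 %


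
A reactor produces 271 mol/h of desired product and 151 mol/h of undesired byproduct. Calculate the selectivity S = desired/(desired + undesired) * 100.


Selectivity = desired / (desired + undesired) * 100
Total products = 271 + 151 = 422 mol/h
S = 271 / 422 * 100
= 0.6422 * 100
= 64.22 %

64.22 %


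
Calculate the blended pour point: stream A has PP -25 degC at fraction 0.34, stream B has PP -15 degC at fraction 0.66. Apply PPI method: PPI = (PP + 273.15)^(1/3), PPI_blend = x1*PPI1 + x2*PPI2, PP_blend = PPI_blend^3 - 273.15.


PPI_1 = (-25 + 273.15)^(1/3) = 6.284028
PPI_2 = (-15 + 273.15)^(1/3) = 6.36733
PPI_blend = 0.34 * 6.284028 + 0.66 * 6.36733 = 6.339007
PP_blend = 6.339007^3 - 273.15 = 254.7204 - 273.15 = -18.43

-18.43 degC


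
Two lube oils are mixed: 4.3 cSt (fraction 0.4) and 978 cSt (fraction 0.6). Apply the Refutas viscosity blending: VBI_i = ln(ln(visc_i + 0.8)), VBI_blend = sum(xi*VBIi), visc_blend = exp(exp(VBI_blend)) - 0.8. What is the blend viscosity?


Refutas method: VBN_i = 14.534*ln(ln(visc_i + 0.8)) + 10.975, blended linearly by mass fraction; since VBN is linear in VBI_i = ln(ln(visc_i + 0.8)) and the fractions sum to 1, blend VBI directly: visc = exp(exp(VBI_blend)) - 0.8
VBI_1 = ln(ln(4.3 + 0.8)) = 0.488114
VBI_2 = ln(ln(978 + 0.8)) = 1.92954
VBI_blend = 0.4 * 0.488114 + 0.6 * 1.92954 = 1.35297
visc_blend = exp(exp(1.35297)) - 0.8 = 47.09

47.09 cSt


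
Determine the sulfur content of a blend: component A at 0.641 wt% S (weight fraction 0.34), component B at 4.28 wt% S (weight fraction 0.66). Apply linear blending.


Linear sulfur blending: S_blend = x1*S1 + x2*S2
Contribution 1: 0.34 * 0.641 = 0.21794 wt%
Contribution 2: 0.66 * 4.28 = 2.8248 wt%
S_blend = 0.21794 + 2.8248 = 3.04274

3.04274 wt%


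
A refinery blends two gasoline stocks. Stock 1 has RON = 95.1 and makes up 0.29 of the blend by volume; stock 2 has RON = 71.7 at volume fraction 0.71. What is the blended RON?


Linear blending: RON_blend = sum(vi * RONi)
Contribution 1: 0.29 * 95.1 = 27.579
Contribution 2: 0.71 * 71.7 = 50.907
RON_blend = 27.579 + 50.907 = 78.486

78.486


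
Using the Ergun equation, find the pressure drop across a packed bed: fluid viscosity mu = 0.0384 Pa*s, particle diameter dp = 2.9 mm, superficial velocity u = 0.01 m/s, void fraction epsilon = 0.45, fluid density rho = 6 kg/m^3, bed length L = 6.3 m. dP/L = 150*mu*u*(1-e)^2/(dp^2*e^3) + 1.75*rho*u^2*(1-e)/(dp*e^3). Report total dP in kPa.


dp = 2.9 mm = 0.0029 m
Viscous term = 150*0.0384*0.01*(1-0.45)^2 / (0.0029^2*0.45^3) = 22736
Inertial term = 1.75*6*0.01^2*(1-0.45) / (0.0029*0.45^3) = 2.18533
dP/L = 22736 + 2.18533 = 22738.2 Pa/m
dP = 22738.2 * 6.3 / 1000 = 143.3 kPa

143.3 kPa


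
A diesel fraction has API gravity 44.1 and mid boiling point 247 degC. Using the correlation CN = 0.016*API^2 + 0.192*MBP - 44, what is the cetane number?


CN = 0.016 * 44.1^2 + 0.192 * 247 - 44
CN = 31.11696 + 47.424 - 44 = 34.54096

34.54096


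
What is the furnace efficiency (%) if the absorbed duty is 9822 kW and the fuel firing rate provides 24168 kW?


Furnace efficiency = Q_absorbed / Q_fuel * 100
= 9822 / 24168 * 100 = 40.64

40.64 %


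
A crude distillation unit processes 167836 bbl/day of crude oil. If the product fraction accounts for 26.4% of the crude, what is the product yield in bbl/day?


Crude throughput = 167836 bbl/day
Fraction yield = 26.4%
yield = throughput * fraction / 100
yield = 167836 * 26.4 / 100 = 44308.704

44308.704 bbl/day


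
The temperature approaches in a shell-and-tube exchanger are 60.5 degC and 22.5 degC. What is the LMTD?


LMTD = (dT1 - dT2) / ln(dT1/dT2)
= (60.5 - 22.5) / ln(60.5 / 22.5) = 38 / 0.989128 = 38.42

38.42 degC


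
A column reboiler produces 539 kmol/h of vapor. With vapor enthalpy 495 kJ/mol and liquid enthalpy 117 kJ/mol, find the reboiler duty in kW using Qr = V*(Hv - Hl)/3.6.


Qr = 539 * (495 - 117) / 3.6 = 539 * 378 / 3.6 = 56600

56600 kW


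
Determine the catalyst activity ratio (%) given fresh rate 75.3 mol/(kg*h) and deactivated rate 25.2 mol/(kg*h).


Activity (%) = (rate_used / rate_fresh) * 100
rate_used = 25.2, rate_fresh = 75.3
= (25.2 / 75.3) * 100
= 0.3347 * 100 = 33.47

33.47 %


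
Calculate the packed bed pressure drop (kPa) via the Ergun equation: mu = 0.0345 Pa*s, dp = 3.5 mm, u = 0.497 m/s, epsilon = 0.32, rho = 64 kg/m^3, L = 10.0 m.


dp = 3.5 mm = 0.0035 m
Viscous term = 150*0.0345*0.497*(1-0.32)^2 / (0.0035^2*0.32^3) = 2962770
Inertial term = 1.75*64*0.497^2*(1-0.32) / (0.0035*0.32^3) = 164029
dP/L = 2962770 + 164029 = 3126800 Pa/m
dP = 3126800 * 10.0 / 1000 = 31270 kPa

31270 kPa


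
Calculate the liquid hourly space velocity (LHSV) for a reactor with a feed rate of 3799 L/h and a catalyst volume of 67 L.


LHSV = volumetric feed rate / catalyst volume
= 3799 L/h / 67 L
= 56.70 h^-1

56.70 h^-1


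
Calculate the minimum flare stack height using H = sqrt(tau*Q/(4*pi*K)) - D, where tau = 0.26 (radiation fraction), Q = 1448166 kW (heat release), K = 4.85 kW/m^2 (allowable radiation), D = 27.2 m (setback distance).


tau*Q/(4*pi*K) = 0.26 * 1448166 / (4 * pi * 4.85) = 6177.89
sqrt(6177.89) = 78.5996
H = 78.5996 - 27.2 = 51.40

51.40 m


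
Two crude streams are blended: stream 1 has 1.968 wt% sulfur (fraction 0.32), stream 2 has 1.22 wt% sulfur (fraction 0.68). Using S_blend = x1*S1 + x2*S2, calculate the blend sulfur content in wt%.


Linear sulfur blending: S_blend = x1*S1 + x2*S2
Contribution 1: 0.32 * 1.968 = 0.62976 wt%
Contribution 2: 0.68 * 1.22 = 0.8296 wt%
S_blend = 0.62976 + 0.8296 = 1.45936

1.45936 wt%


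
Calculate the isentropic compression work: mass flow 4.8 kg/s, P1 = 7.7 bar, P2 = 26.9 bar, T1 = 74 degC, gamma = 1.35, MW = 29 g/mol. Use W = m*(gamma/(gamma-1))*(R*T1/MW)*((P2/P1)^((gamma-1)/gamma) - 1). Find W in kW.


Isentropic work: W = m*(gamma/(gamma-1))*(R*T1/MW)*((P2/P1)^((gamma-1)/gamma) - 1)
T1 = 74 + 273.15 = 347.15 K
Pressure ratio = 26.9 / 7.7 = 3.49351
Exponent = (1.35 - 1)/1.35 = 0.259259
(P2/P1)^exp - 1 = 3.49351^0.259259 - 1 = 0.383074
W = 4.8 * 1.35 / 0.35 * 8.314 * 347.15 / 29 * 0.383074 = 705.9

705.9 kW


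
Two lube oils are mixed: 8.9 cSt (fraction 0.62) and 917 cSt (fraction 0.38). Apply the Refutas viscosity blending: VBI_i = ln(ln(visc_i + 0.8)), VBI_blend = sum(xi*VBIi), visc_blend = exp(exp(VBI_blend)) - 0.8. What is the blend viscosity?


Refutas method: VBN_i = 14.534*ln(ln(visc_i + 0.8)) + 10.975, blended linearly by mass fraction; since VBN is linear in VBI_i = ln(ln(visc_i + 0.8)) and the fractions sum to 1, blend VBI directly: visc = exp(exp(VBI_blend)) - 0.8
VBI_1 = ln(ln(8.9 + 0.8)) = 0.820716
VBI_2 = ln(ln(917 + 0.8)) = 1.92015
VBI_blend = 0.62 * 0.820716 + 0.38 * 1.92015 = 1.2385
visc_blend = exp(exp(1.2385)) - 0.8 = 30.71

30.71 cSt


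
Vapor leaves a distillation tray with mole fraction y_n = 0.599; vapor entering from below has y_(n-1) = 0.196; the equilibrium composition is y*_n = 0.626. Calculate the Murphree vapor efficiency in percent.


Murphree vapor efficiency: EMV = (y_n - y_(n-1)) / (y*_n - y_(n-1)) * 100
EMV = (0.599 - 0.196) / (0.626 - 0.196) * 100 = 0.403 / 0.43 * 100 = 93.72

93.72 %


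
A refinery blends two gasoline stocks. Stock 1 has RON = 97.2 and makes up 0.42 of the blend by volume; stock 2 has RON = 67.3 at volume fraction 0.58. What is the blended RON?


Linear blending: RON_blend = sum(vi * RONi)
Contribution 1: 0.42 * 97.2 = 40.824
Contribution 2: 0.58 * 67.3 = 39.034
RON_blend = 40.824 + 39.034 = 79.858

79.858


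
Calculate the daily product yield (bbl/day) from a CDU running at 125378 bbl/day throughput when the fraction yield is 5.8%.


Crude throughput = 125378 bbl/day
Fraction yield = 5.8%
yield = throughput * fraction / 100
yield = 125378 * 5.8 / 100 = 7271.924

7271.924 bbl/day


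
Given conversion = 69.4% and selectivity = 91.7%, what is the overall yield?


Overall yield = conversion (%) * selectivity (%) / 100
Conversion = 69.4%, Selectivity = 91.7%
Y = 69.4 * 91.7 / 100
= 63.6398 %

63.6398 %


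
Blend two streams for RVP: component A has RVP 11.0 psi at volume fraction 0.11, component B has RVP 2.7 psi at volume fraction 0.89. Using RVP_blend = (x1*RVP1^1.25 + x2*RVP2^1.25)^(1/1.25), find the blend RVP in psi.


Chevron index: RVP_blend = (sum xi*RVPi^1.25)^(1/1.25)
RVP^1.25 terms: 0.11 * 11.0^1.25 + 0.89 * 2.7^1.25 = 5.28392
RVP_blend = 5.28392^(1/1.25) = 3.788

3.788 psi


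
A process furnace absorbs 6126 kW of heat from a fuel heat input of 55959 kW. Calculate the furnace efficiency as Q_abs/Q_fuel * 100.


Furnace efficiency = Q_absorbed / Q_fuel * 100
= 6126 / 55959 * 100 = 10.95

10.95 %


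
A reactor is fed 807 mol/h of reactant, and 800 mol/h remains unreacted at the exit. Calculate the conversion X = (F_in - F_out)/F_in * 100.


X = (F_in - F_out) / F_in * 100
Moles reacted = 807 - 800 = 7
X = 7 / 807 * 100
= 0.008674 * 100
= 0.8674 %

0.8674 %


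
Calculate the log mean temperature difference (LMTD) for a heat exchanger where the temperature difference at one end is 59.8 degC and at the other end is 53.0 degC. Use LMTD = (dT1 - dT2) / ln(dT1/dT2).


LMTD = (dT1 - dT2) / ln(dT1/dT2)
= (59.8 - 53.0) / ln(59.8 / 53.0) = 6.8 / 0.120714 = 56.33

56.33 degC


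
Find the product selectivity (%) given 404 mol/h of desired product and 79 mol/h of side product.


Selectivity = desired / (desired + undesired) * 100
Total products = 404 + 79 = 483 mol/h
S = 404 / 483 * 100
= 0.8364 * 100
= 83.64 %

83.64 %


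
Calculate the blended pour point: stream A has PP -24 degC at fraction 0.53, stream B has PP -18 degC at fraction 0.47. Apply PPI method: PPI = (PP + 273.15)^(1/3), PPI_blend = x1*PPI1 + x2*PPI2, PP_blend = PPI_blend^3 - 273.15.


PPI_1 = (-24 + 273.15)^(1/3) = 6.292458
PPI_2 = (-18 + 273.15)^(1/3) = 6.342569
PPI_blend = 0.53 * 6.292458 + 0.47 * 6.342569 = 6.31601
PP_blend = 6.31601^3 - 273.15 = 251.9582 - 273.15 = -21.19

-21.19 degC


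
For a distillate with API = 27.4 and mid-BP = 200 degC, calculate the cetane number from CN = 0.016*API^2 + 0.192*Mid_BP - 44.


CN = 0.016 * 27.4^2 + 0.192 * 200 - 44
CN = 12.01216 + 38.4 - 44 = 6.41216

6.41216


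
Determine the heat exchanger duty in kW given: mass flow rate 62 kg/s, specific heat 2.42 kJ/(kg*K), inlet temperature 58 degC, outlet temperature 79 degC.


Q = m_dot * cp * delta_T
delta_T = 79 - 58 = 21 K
Q = 62 * 2.42 * 21
= 150.04 * 21
= 3150.84 kW

3150.84 kW


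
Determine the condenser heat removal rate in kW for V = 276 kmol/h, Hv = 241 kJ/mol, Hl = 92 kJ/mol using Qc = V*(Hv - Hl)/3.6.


Qc = 276 * (241 - 92) / 3.6 = 276 * 149 / 3.6 = 11420

11420 kW


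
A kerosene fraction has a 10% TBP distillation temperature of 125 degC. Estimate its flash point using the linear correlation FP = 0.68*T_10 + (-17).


FP = 0.68 * 125 + (-17) = 68

68 degC


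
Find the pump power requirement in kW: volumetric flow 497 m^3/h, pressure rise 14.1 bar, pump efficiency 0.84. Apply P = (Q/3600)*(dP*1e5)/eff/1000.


Q = 497 / 3600 = 0.138056 m^3/s
P = 0.138056 * (14.1 * 1e5) / 0.84 / 1000 = 231.7

231.7 kW


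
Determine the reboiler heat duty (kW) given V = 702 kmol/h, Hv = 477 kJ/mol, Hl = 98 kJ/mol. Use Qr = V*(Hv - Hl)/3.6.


Qr = 702 * (477 - 98) / 3.6 = 702 * 379 / 3.6 = 73900

73900 kW


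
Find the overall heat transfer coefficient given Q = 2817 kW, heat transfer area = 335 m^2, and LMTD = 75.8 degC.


From Q = U*A*LMTD, U = Q / (A * LMTD)
U = 2817 / (335 * 75.8) = 2817 / 25393 = 0.1109

0.1109 kW/(m^2*K)


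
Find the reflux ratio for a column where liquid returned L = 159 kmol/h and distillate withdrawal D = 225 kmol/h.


Reflux ratio definition: R = L / D (liquid returned / distillate withdrawn)
L = 159 kmol/h, D = 225 kmol/h
R = 159 / 225 = 0.7067

0.7067


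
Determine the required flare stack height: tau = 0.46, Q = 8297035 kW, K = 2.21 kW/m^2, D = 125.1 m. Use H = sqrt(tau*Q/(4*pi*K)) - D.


tau*Q/(4*pi*K) = 0.46 * 8297035 / (4 * pi * 2.21) = 137429
sqrt(137429) = 370.714
H = 370.714 - 125.1 = 245.6

245.6 m


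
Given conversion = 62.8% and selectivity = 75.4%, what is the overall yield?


Overall yield = conversion (%) * selectivity (%) / 100
Conversion = 62.8%, Selectivity = 75.4%
Y = 62.8 * 75.4 / 100
= 47.3512 %

47.3512 %


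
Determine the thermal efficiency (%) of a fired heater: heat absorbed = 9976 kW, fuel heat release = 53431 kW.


Furnace efficiency = Q_absorbed / Q_fuel * 100
= 9976 / 53431 * 100 = 18.67

18.67 %


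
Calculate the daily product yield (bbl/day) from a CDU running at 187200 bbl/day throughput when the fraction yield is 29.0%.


Crude throughput = 187200 bbl/day
Fraction yield = 29.0%
yield = throughput * fraction / 100
yield = 187200 * 29.0 / 100 = 54288

54288 bbl/day


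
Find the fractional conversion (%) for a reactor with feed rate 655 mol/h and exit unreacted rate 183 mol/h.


X = (F_in - F_out) / F_in * 100
Moles reacted = 655 - 183 = 472
X = 472 / 655 * 100
= 0.7206 * 100
= 72.06 %

72.06 %


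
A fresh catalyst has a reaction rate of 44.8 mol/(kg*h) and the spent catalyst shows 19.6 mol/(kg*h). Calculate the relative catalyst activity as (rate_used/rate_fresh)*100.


Activity (%) = (rate_used / rate_fresh) * 100
rate_used = 19.6, rate_fresh = 44.8
= (19.6 / 44.8) * 100
= 0.4375 * 100 = 43.75

43.75 %


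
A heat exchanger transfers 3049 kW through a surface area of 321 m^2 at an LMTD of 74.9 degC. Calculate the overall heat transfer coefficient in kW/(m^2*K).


From Q = U*A*LMTD, U = Q / (A * LMTD)
U = 3049 / (321 * 74.9) = 3049 / 24042.9 = 0.1268

0.1268 kW/(m^2*K)


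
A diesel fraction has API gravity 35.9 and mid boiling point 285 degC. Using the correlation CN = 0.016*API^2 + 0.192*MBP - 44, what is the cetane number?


CN = 0.016 * 35.9^2 + 0.192 * 285 - 44
CN = 20.62096 + 54.72 - 44 = 31.34096

31.34096


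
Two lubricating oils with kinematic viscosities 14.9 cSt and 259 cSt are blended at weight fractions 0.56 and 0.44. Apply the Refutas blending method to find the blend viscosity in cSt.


Refutas method: VBN_i = 14.534*ln(ln(visc_i + 0.8)) + 10.975, blended linearly by mass fraction; since VBN is linear in VBI_i = ln(ln(visc_i + 0.8)) and the fractions sum to 1, blend VBI directly: visc = exp(exp(VBI_blend)) - 0.8
VBI_1 = ln(ln(14.9 + 0.8)) = 1.01293
VBI_2 = ln(ln(259 + 0.8)) = 1.71558
VBI_blend = 0.56 * 1.01293 + 0.44 * 1.71558 = 1.3221
visc_blend = exp(exp(1.3221)) - 0.8 = 41.78

41.78 cSt


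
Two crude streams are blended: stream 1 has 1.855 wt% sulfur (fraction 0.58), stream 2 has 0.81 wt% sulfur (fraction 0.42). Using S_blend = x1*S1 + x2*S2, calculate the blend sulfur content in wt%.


Linear sulfur blending: S_blend = x1*S1 + x2*S2
Contribution 1: 0.58 * 1.855 = 1.0759 wt%
Contribution 2: 0.42 * 0.81 = 0.3402 wt%
S_blend = 1.0759 + 0.3402 = 1.4161

1.4161 wt%


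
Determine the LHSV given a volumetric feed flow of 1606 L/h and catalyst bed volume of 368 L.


LHSV = volumetric feed rate / catalyst volume
= 1606 L/h / 368 L
= 4.364 h^-1

4.364 h^-1


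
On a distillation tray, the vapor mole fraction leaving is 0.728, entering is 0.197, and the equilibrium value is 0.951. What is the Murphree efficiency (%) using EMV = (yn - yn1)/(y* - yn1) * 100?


Murphree vapor efficiency: EMV = (y_n - y_(n-1)) / (y*_n - y_(n-1)) * 100
EMV = (0.728 - 0.197) / (0.951 - 0.197) * 100 = 0.531 / 0.754 * 100 = 70.42

70.42 %


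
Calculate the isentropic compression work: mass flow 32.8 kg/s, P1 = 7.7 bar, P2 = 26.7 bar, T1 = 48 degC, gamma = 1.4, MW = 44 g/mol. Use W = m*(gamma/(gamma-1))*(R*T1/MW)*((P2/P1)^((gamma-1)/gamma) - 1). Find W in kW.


Isentropic work: W = m*(gamma/(gamma-1))*(R*T1/MW)*((P2/P1)^((gamma-1)/gamma) - 1)
T1 = 48 + 273.15 = 321.15 K
Pressure ratio = 26.7 / 7.7 = 3.46753
Exponent = (1.4 - 1)/1.4 = 0.285714
(P2/P1)^exp - 1 = 3.46753^0.285714 - 1 = 0.426564
W = 32.8 * 1.4 / 0.4 * 8.314 * 321.15 / 44 * 0.426564 = 2972

2972 kW


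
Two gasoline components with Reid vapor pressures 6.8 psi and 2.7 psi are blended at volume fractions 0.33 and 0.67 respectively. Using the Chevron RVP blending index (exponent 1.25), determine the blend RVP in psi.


Chevron index: RVP_blend = (sum xi*RVPi^1.25)^(1/1.25)
RVP^1.25 terms: 0.33 * 6.8^1.25 + 0.67 * 2.7^1.25 = 5.94257
RVP_blend = 5.94257^(1/1.25) = 4.161

4.161 psi


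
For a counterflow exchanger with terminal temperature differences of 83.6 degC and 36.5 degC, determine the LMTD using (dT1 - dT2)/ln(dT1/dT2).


LMTD = (dT1 - dT2) / ln(dT1/dT2)
= (83.6 - 36.5) / ln(83.6 / 36.5) = 47.1 / 0.828731 = 56.83

56.83 degC


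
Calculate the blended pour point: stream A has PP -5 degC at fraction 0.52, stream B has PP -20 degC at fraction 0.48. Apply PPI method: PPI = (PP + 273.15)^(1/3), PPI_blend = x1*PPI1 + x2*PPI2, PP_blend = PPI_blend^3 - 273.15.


PPI_1 = (-5 + 273.15)^(1/3) = 6.448508
PPI_2 = (-20 + 273.15)^(1/3) = 6.325953
PPI_blend = 0.52 * 6.448508 + 0.48 * 6.325953 = 6.389682
PP_blend = 6.389682^3 - 273.15 = 260.8782 - 273.15 = -12.27

-12.27 degC


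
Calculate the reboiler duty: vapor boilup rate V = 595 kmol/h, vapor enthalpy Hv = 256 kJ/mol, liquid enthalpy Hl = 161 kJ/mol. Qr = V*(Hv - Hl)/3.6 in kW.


Qr = 595 * (256 - 161) / 3.6 = 595 * 95 / 3.6 = 15700

15700 kW


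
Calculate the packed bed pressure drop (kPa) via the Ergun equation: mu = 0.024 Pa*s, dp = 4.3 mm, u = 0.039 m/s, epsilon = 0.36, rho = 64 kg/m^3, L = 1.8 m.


dp = 4.3 mm = 0.0043 m
Viscous term = 150*0.024*0.039*(1-0.36)^2 / (0.0043^2*0.36^3) = 66662.7
Inertial term = 1.75*64*0.039^2*(1-0.36) / (0.0043*0.36^3) = 543.44
dP/L = 66662.7 + 543.44 = 67206.1 Pa/m
dP = 67206.1 * 1.8 / 1000 = 121.0 kPa

121.0 kPa


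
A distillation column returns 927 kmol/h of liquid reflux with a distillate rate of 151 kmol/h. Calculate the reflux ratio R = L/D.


Reflux ratio definition: R = L / D (liquid returned / distillate withdrawn)
L = 927 kmol/h, D = 151 kmol/h
R = 927 / 151 = 6.139

6.139


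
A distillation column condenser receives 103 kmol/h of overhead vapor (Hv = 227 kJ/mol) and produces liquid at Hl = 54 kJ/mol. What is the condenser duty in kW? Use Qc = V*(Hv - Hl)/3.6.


Qc = 103 * (227 - 54) / 3.6 = 103 * 173 / 3.6 = 4950

4950 kW


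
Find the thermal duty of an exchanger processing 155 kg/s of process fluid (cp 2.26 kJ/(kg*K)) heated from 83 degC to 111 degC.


Q = m_dot * cp * delta_T
delta_T = 111 - 83 = 28 K
Q = 155 * 2.26 * 28
= 350.3 * 28
= 9808.4 kW

9808.4 kW


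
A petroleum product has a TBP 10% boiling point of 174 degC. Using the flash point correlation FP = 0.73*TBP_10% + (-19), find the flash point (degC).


FP = 0.73 * 174 + (-19) = 108.02

108.02 degC


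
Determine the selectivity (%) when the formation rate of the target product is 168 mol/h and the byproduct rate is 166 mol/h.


Selectivity = desired / (desired + undesired) * 100
Total products = 168 + 166 = 334 mol/h
S = 168 / 334 * 100
= 0.5030 * 100
= 50.30 %

50.30 %


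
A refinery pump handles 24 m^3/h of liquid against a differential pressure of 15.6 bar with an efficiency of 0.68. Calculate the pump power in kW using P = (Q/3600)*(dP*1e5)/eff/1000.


Q = 24 / 3600 = 0.00666667 m^3/s
P = 0.00666667 * (15.6 * 1e5) / 0.68 / 1000 = 15.29

15.29 kW


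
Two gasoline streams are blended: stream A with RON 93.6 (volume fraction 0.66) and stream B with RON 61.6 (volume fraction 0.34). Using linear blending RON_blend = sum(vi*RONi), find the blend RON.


Linear blending: RON_blend = sum(vi * RONi)
Contribution 1: 0.66 * 93.6 = 61.776
Contribution 2: 0.34 * 61.6 = 20.944
RON_blend = 61.776 + 20.944 = 82.72

82.72


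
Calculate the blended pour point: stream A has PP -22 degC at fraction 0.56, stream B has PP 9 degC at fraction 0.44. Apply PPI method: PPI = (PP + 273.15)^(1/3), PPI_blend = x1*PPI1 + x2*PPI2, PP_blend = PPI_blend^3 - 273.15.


PPI_1 = (-22 + 273.15)^(1/3) = 6.30925
PPI_2 = (9 + 273.15)^(1/3) = 6.558835
PPI_blend = 0.56 * 6.30925 + 0.44 * 6.558835 = 6.419067
PP_blend = 6.419067^3 - 273.15 = 264.4939 - 273.15 = -8.66

-8.66 degC


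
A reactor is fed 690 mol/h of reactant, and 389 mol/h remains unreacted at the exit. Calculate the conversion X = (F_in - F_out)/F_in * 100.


X = (F_in - F_out) / F_in * 100
Moles reacted = 690 - 389 = 301
X = 301 / 690 * 100
= 0.4362 * 100
= 43.62 %

43.62 %


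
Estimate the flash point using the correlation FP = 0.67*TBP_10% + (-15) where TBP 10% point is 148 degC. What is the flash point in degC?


FP = 0.67 * 148 + (-15) = 84.16

84.16 degC


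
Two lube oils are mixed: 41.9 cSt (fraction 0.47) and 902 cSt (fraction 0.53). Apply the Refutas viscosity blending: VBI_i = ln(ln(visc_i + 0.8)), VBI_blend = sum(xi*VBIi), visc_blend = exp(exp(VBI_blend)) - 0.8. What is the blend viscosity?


Refutas method: VBN_i = 14.534*ln(ln(visc_i + 0.8)) + 10.975, blended linearly by mass fraction; since VBN is linear in VBI_i = ln(ln(visc_i + 0.8)) and the fractions sum to 1, blend VBI directly: visc = exp(exp(VBI_blend)) - 0.8
VBI_1 = ln(ln(41.9 + 0.8)) = 1.32287
VBI_2 = ln(ln(902 + 0.8)) = 1.91773
VBI_blend = 0.47 * 1.32287 + 0.53 * 1.91773 = 1.63815
visc_blend = exp(exp(1.63815)) - 0.8 = 170.9

170.9 cSt


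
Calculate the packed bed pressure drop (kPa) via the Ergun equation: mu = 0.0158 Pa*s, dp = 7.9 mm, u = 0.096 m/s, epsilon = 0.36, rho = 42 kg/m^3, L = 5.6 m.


dp = 7.9 mm = 0.0079 m
Viscous term = 150*0.0158*0.096*(1-0.36)^2 / (0.0079^2*0.36^3) = 32005
Inertial term = 1.75*42*0.096^2*(1-0.36) / (0.0079*0.36^3) = 1176.18
dP/L = 32005 + 1176.18 = 33181.2 Pa/m
dP = 33181.2 * 5.6 / 1000 = 185.8 kPa

185.8 kPa


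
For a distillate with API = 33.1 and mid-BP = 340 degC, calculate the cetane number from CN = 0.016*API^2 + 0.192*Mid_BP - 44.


CN = 0.016 * 33.1^2 + 0.192 * 340 - 44
CN = 17.52976 + 65.28 - 44 = 38.80976

38.80976


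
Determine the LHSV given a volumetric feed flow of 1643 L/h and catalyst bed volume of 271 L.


LHSV = volumetric feed rate / catalyst volume
= 1643 L/h / 271 L
= 6.063 h^-1

6.063 h^-1


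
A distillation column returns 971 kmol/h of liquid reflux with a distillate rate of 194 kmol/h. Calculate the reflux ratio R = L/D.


Reflux ratio definition: R = L / D (liquid returned / distillate withdrawn)
L = 971 kmol/h, D = 194 kmol/h
R = 971 / 194 = 5.005

5.005


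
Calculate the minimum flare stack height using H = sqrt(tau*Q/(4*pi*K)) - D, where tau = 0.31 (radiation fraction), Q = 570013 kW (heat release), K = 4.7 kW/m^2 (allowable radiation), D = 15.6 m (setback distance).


tau*Q/(4*pi*K) = 0.31 * 570013 / (4 * pi * 4.7) = 2991.84
sqrt(2991.84) = 54.6977
H = 54.6977 - 15.6 = 39.10

39.10 m


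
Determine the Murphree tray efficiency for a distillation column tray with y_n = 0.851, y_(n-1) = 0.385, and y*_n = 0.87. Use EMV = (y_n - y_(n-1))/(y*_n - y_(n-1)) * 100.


Murphree vapor efficiency: EMV = (y_n - y_(n-1)) / (y*_n - y_(n-1)) * 100
EMV = (0.851 - 0.385) / (0.87 - 0.385) * 100 = 0.466 / 0.485 * 100 = 96.08

96.08 %


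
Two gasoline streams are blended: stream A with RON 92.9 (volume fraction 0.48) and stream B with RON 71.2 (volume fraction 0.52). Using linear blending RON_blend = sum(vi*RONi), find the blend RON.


Linear blending: RON_blend = sum(vi * RONi)
Contribution 1: 0.48 * 92.9 = 44.592
Contribution 2: 0.52 * 71.2 = 37.024
RON_blend = 44.592 + 37.024 = 81.616

81.616


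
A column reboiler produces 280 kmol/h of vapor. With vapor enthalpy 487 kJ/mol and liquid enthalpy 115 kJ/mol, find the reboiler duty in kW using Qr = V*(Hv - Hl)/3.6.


Qr = 280 * (487 - 115) / 3.6 = 280 * 372 / 3.6 = 28930

28930 kW


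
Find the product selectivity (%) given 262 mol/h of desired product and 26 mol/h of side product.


Selectivity = desired / (desired + undesired) * 100
Total products = 262 + 26 = 288 mol/h
S = 262 / 288 * 100
= 0.9097 * 100
= 90.97 %

90.97 %


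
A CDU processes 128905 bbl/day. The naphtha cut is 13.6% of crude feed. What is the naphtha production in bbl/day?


Crude throughput = 128905 bbl/day
Fraction yield = 13.6%
yield = throughput * fraction / 100
yield = 128905 * 13.6 / 100 = 17531.08

17531.08 bbl/day


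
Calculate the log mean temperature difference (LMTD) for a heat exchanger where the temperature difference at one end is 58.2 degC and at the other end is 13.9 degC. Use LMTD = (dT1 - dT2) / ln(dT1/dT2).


LMTD = (dT1 - dT2) / ln(dT1/dT2)
= (58.2 - 13.9) / ln(58.2 / 13.9) = 44.3 / 1.432 = 30.94

30.94 degC


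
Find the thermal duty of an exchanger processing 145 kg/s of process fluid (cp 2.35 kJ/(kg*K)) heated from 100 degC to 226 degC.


Q = m_dot * cp * delta_T
delta_T = 226 - 100 = 126 K
Q = 145 * 2.35 * 126
= 340.75 * 126
= 42934.5 kW

42934.5 kW


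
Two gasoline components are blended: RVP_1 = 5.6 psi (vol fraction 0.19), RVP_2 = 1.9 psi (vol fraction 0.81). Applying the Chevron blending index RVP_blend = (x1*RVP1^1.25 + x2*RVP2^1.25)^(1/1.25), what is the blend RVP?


Chevron index: RVP_blend = (sum xi*RVPi^1.25)^(1/1.25)
RVP^1.25 terms: 0.19 * 5.6^1.25 + 0.81 * 1.9^1.25 = 3.44364
RVP_blend = 3.44364^(1/1.25) = 2.689

2.689 psi


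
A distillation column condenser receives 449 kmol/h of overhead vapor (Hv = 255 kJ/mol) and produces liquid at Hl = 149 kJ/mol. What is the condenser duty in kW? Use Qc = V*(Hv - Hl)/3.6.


Qc = 449 * (255 - 149) / 3.6 = 449 * 106 / 3.6 = 13220

13220 kW


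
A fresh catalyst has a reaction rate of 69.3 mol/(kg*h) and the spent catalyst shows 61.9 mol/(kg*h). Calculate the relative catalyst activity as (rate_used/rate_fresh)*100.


Activity (%) = (rate_used / rate_fresh) * 100
rate_used = 61.9, rate_fresh = 69.3
= (61.9 / 69.3) * 100
= 0.8932 * 100 = 89.32

89.32 %


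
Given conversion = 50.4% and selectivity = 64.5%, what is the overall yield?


Overall yield = conversion (%) * selectivity (%) / 100
Conversion = 50.4%, Selectivity = 64.5%
Y = 50.4 * 64.5 / 100
= 32.508 %

32.508 %


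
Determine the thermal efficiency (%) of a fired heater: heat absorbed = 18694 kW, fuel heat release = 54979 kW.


Furnace efficiency = Q_absorbed / Q_fuel * 100
= 18694 / 54979 * 100 = 34.00

34.00 %


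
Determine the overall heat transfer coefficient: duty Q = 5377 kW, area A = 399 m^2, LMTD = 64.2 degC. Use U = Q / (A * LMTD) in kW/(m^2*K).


From Q = U*A*LMTD, U = Q / (A * LMTD)
U = 5377 / (399 * 64.2) = 5377 / 25615.8 = 0.2099

0.2099 kW/(m^2*K)


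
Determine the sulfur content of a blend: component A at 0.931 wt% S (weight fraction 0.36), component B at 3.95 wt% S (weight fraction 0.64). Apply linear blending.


Linear sulfur blending: S_blend = x1*S1 + x2*S2
Contribution 1: 0.36 * 0.931 = 0.33516 wt%
Contribution 2: 0.64 * 3.95 = 2.528 wt%
S_blend = 0.33516 + 2.528 = 2.86316

2.86316 wt%


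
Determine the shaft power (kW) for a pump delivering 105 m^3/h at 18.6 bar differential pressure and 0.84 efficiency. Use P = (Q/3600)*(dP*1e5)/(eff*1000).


Q = 105 / 3600 = 0.0291667 m^3/s
P = 0.0291667 * (18.6 * 1e5) / 0.84 / 1000 = 64.58

64.58 kW


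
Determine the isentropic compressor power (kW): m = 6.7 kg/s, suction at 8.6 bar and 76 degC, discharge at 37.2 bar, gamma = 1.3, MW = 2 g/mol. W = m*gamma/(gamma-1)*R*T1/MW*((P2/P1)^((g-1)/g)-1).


Isentropic work: W = m*(gamma/(gamma-1))*(R*T1/MW)*((P2/P1)^((gamma-1)/gamma) - 1)
T1 = 76 + 273.15 = 349.15 K
Pressure ratio = 37.2 / 8.6 = 4.32558
Exponent = (1.3 - 1)/1.3 = 0.230769
(P2/P1)^exp - 1 = 4.32558^0.230769 - 1 = 0.402101
W = 6.7 * 1.3 / 0.3 * 8.314 * 349.15 / 2 * 0.402101 = 16940

16940 kW


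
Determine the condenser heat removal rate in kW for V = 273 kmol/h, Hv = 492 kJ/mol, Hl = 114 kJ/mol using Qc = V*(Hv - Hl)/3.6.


Qc = 273 * (492 - 114) / 3.6 = 273 * 378 / 3.6 = 28660

28660 kW


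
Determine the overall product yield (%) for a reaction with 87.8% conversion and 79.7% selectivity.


Overall yield = conversion (%) * selectivity (%) / 100
Conversion = 87.8%, Selectivity = 79.7%
Y = 87.8 * 79.7 / 100
= 69.9766 %

69.9766 %


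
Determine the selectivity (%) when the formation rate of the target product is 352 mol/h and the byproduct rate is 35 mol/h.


Selectivity = desired / (desired + undesired) * 100
Total products = 352 + 35 = 387 mol/h
S = 352 / 387 * 100
= 0.9096 * 100
= 90.96 %

90.96 %


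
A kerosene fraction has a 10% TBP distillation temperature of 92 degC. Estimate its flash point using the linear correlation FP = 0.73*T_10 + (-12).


FP = 0.73 * 92 + (-12) = 55.16

55.16 degC


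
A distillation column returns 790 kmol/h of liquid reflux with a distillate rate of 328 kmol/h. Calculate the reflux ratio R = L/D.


Reflux ratio definition: R = L / D (liquid returned / distillate withdrawn)
L = 790 kmol/h, D = 328 kmol/h
R = 790 / 328 = 2.409

2.409


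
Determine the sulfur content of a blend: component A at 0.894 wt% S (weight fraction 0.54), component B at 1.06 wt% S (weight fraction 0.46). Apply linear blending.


Linear sulfur blending: S_blend = x1*S1 + x2*S2
Contribution 1: 0.54 * 0.894 = 0.48276 wt%
Contribution 2: 0.46 * 1.06 = 0.4876 wt%
S_blend = 0.48276 + 0.4876 = 0.97036

0.97036 wt%


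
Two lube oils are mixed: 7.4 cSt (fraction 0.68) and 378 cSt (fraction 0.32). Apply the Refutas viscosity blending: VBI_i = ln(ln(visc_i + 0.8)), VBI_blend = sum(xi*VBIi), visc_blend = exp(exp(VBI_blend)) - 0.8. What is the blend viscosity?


Refutas method: VBN_i = 14.534*ln(ln(visc_i + 0.8)) + 10.975, blended linearly by mass fraction; since VBN is linear in VBI_i = ln(ln(visc_i + 0.8)) and the fractions sum to 1, blend VBI directly: visc = exp(exp(VBI_blend)) - 0.8
VBI_1 = ln(ln(7.4 + 0.8)) = 0.743904
VBI_2 = ln(ln(378 + 0.8)) = 1.78121
VBI_blend = 0.68 * 0.743904 + 0.32 * 1.78121 = 1.07584
visc_blend = exp(exp(1.07584)) - 0.8 = 17.97

17.97 cSt


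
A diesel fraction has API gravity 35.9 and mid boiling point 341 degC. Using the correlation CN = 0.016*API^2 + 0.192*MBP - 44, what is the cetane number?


CN = 0.016 * 35.9^2 + 0.192 * 341 - 44
CN = 20.62096 + 65.472 - 44 = 42.09296

42.09296


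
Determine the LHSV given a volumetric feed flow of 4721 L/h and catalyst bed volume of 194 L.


LHSV = volumetric feed rate / catalyst volume
= 4721 L/h / 194 L
= 24.34 h^-1

24.34 h^-1


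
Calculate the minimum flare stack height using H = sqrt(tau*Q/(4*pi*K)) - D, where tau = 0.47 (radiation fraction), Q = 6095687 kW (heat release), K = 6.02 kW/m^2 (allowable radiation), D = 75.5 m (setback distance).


tau*Q/(4*pi*K) = 0.47 * 6095687 / (4 * pi * 6.02) = 37871.6
sqrt(37871.6) = 194.606
H = 194.606 - 75.5 = 119.1

119.1 m


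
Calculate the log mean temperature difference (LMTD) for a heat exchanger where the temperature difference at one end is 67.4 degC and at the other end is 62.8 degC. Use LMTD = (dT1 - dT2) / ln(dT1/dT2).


LMTD = (dT1 - dT2) / ln(dT1/dT2)
= (67.4 - 62.8) / ln(67.4 / 62.8) = 4.6 / 0.0706899 = 65.07

65.07 degC


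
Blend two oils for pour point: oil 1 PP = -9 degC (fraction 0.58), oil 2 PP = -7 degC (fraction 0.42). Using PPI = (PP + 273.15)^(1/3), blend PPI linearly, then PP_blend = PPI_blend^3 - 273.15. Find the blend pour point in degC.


PPI_1 = (-9 + 273.15)^(1/3) = 6.416283
PPI_2 = (-7 + 273.15)^(1/3) = 6.432436
PPI_blend = 0.58 * 6.416283 + 0.42 * 6.432436 = 6.423067
PP_blend = 6.423067^3 - 273.15 = 264.9887 - 273.15 = -8.16

-8.16 degC


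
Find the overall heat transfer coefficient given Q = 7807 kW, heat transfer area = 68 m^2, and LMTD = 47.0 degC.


From Q = U*A*LMTD, U = Q / (A * LMTD)
U = 7807 / (68 * 47.0) = 7807 / 3196 = 2.443

2.443 kW/(m^2*K)


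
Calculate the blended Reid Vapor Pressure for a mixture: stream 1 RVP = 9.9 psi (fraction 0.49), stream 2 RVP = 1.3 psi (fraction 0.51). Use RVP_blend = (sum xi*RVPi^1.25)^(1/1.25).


Chevron index: RVP_blend = (sum xi*RVPi^1.25)^(1/1.25)
RVP^1.25 terms: 0.49 * 9.9^1.25 + 0.51 * 1.3^1.25 = 9.31273
RVP_blend = 9.31273^(1/1.25) = 5.960

5.960 psi


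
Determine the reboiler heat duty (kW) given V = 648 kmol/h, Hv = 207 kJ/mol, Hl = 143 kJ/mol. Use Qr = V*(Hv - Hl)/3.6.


Qr = 648 * (207 - 143) / 3.6 = 648 * 64 / 3.6 = 11520

11520 kW


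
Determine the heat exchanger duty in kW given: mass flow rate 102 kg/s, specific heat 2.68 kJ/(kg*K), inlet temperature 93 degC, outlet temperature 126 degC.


Q = m_dot * cp * delta_T
delta_T = 126 - 93 = 33 K
Q = 102 * 2.68 * 33
= 273.36 * 33
= 9020.88 kW

9020.88 kW


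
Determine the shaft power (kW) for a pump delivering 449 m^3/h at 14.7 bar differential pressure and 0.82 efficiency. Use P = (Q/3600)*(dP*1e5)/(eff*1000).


Q = 449 / 3600 = 0.124722 m^3/s
P = 0.124722 * (14.7 * 1e5) / 0.82 / 1000 = 223.6

223.6 kW


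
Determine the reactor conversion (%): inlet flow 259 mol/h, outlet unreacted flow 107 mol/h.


X = (F_in - F_out) / F_in * 100
Moles reacted = 259 - 107 = 152
X = 152 / 259 * 100
= 0.5869 * 100
= 58.69 %

58.69 %


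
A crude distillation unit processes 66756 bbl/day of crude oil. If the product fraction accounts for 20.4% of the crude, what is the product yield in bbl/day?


Crude throughput = 66756 bbl/day
Fraction yield = 20.4%
yield = throughput * fraction / 100
yield = 66756 * 20.4 / 100 = 13618.224

13618.224 bbl/day


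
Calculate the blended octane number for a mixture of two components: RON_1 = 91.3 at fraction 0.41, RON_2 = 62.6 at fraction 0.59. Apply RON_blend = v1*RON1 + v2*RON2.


Linear blending: RON_blend = sum(vi * RONi)
Contribution 1: 0.41 * 91.3 = 37.433
Contribution 2: 0.59 * 62.6 = 36.934
RON_blend = 37.433 + 36.934 = 74.367

74.367


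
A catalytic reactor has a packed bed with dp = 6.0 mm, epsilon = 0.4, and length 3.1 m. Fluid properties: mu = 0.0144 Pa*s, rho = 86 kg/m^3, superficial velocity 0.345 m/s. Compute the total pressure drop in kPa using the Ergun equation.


dp = 6.0 mm = 0.006 m
Viscous term = 150*0.0144*0.345*(1-0.4)^2 / (0.006^2*0.4^3) = 116437
Inertial term = 1.75*86*0.345^2*(1-0.4) / (0.006*0.4^3) = 27989.5
dP/L = 116437 + 27989.5 = 144426 Pa/m
dP = 144426 * 3.1 / 1000 = 447.7 kPa

447.7 kPa


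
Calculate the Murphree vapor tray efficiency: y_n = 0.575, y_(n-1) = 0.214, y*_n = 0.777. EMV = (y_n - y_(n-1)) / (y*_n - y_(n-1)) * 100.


Murphree vapor efficiency: EMV = (y_n - y_(n-1)) / (y*_n - y_(n-1)) * 100
EMV = (0.575 - 0.214) / (0.777 - 0.214) * 100 = 0.361 / 0.563 * 100 = 64.12

64.12 %


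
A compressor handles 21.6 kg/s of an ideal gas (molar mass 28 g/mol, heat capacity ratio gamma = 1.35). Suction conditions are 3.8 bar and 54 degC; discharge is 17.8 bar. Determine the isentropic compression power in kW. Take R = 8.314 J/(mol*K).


Isentropic work: W = m*(gamma/(gamma-1))*(R*T1/MW)*((P2/P1)^((gamma-1)/gamma) - 1)
T1 = 54 + 273.15 = 327.15 K
Pressure ratio = 17.8 / 3.8 = 4.68421
Exponent = (1.35 - 1)/1.35 = 0.259259
(P2/P1)^exp - 1 = 4.68421^0.259259 - 1 = 0.492343
W = 21.6 * 1.35 / 0.35 * 8.314 * 327.15 / 28 * 0.492343 = 3985

3985 kW


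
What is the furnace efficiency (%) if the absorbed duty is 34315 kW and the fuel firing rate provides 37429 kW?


Furnace efficiency = Q_absorbed / Q_fuel * 100
= 34315 / 37429 * 100 = 91.68

91.68 %


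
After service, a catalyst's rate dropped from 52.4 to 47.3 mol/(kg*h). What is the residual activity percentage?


Activity (%) = (rate_used / rate_fresh) * 100
rate_used = 47.3, rate_fresh = 52.4
= (47.3 / 52.4) * 100
= 0.9027 * 100 = 90.27

90.27 %


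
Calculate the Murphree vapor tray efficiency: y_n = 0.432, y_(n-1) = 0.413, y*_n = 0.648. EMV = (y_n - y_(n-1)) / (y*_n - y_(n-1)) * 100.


Murphree vapor efficiency: EMV = (y_n - y_(n-1)) / (y*_n - y_(n-1)) * 100
EMV = (0.432 - 0.413) / (0.648 - 0.413) * 100 = 0.019 / 0.235 * 100 = 8.085

8.085 %


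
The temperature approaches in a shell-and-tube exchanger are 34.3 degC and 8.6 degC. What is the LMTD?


LMTD = (dT1 - dT2) / ln(dT1/dT2)
= (34.3 - 8.6) / ln(34.3 / 8.6) = 25.7 / 1.38338 = 18.58

18.58 degC


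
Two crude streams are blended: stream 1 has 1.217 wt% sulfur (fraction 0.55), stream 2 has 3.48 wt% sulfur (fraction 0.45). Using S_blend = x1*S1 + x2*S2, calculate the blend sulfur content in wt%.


Linear sulfur blending: S_blend = x1*S1 + x2*S2
Contribution 1: 0.55 * 1.217 = 0.66935 wt%
Contribution 2: 0.45 * 3.48 = 1.566 wt%
S_blend = 0.66935 + 1.566 = 2.23535

2.23535 wt%


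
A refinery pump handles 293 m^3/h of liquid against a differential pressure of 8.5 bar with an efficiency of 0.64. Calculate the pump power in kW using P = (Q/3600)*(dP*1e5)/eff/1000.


Q = 293 / 3600 = 0.0813889 m^3/s
P = 0.0813889 * (8.5 * 1e5) / 0.64 / 1000 = 108.1

108.1 kW


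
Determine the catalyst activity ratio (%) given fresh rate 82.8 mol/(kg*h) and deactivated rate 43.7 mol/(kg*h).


Activity (%) = (rate_used / rate_fresh) * 100
rate_used = 43.7, rate_fresh = 82.8
= (43.7 / 82.8) * 100
= 0.5278 * 100 = 52.78

52.78 %


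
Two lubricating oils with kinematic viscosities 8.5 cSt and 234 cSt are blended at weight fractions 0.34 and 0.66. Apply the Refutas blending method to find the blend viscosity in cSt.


Refutas method: VBN_i = 14.534*ln(ln(visc_i + 0.8)) + 10.975, blended linearly by mass fraction; since VBN is linear in VBI_i = ln(ln(visc_i + 0.8)) and the fractions sum to 1, blend VBI directly: visc = exp(exp(VBI_blend)) - 0.8
VBI_1 = ln(ln(8.5 + 0.8)) = 0.802008
VBI_2 = ln(ln(234 + 0.8)) = 1.69722
VBI_blend = 0.34 * 0.802008 + 0.66 * 1.69722 = 1.39285
visc_blend = exp(exp(1.39285)) - 0.8 = 55.25

55.25 cSt


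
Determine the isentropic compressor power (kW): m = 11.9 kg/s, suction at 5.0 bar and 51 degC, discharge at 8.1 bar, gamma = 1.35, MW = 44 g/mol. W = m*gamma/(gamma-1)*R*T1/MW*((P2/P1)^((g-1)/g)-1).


Isentropic work: W = m*(gamma/(gamma-1))*(R*T1/MW)*((P2/P1)^((gamma-1)/gamma) - 1)
T1 = 51 + 273.15 = 324.15 K
Pressure ratio = 8.1 / 5.0 = 1.62
Exponent = (1.35 - 1)/1.35 = 0.259259
(P2/P1)^exp - 1 = 1.62^0.259259 - 1 = 0.133232
W = 11.9 * 1.35 / 0.35 * 8.314 * 324.15 / 44 * 0.133232 = 374.6

374.6 kW
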